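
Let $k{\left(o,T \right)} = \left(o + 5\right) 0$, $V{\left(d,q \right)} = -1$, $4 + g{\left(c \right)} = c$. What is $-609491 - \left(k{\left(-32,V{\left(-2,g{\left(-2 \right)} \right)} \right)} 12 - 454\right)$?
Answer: $-609037$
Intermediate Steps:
$g{\left(c \right)} = -4 + c$
$k{\left(o,T \right)} = 0$ ($k{\left(o,T \right)} = \left(5 + o\right) 0 = 0$)
$-609491 - \left(k{\left(-32,V{\left(-2,g{\left(-2 \right)} \right)} \right)} 12 - 454\right) = -609491 - \left(0 \cdot 12 - 454\right) = -609491 - \left(0 - 454\right) = -609491 - -454 = -609491 + 454 = -609037$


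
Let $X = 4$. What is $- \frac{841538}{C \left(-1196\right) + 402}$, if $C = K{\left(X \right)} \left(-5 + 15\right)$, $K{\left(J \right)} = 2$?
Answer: $\frac{420769}{11759} \approx 35.783$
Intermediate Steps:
$C = 20$ ($C = 2 \left(-5 + 15\right) = 2 \cdot 10 = 20$)
$- \frac{841538}{C \left(-1196\right) + 402} = - \frac{841538}{20 \left(-1196\right) + 402} = - \frac{841538}{-23920 + 402} = - \frac{841538}{-23518} = \left(-841538\right) \left(- \frac{1}{23518}\right) = \frac{420769}{11759}$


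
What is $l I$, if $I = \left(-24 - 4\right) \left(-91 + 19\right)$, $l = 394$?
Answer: $794304$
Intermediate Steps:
$I = 2016$ ($I = \left(-28\right) \left(-72\right) = 2016$)
$l I = 394 \cdot 2016 = 794304$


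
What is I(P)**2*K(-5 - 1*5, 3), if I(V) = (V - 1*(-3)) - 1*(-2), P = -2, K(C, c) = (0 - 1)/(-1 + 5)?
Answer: -9/4 ≈ -2.2500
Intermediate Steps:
K(C, c) = -1/4
I(V) = 5 + V (I(V) = (V + 3) + 2 = (3 + V) + 2 = 5 + V)
I(P)**2*K(-5 - 1*5, 3) = (5 - 2)**2*(-1/4) = 3**2*(-1/4) = 9*(-1/4) = -9/4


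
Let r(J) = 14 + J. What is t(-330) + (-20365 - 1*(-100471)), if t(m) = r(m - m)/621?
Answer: 49745840/621 ≈ 80106.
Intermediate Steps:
t(m) = 14/621 (t(m) = (14 + (m - m))/621 = (14 + 0)*(1/621) = 14*(1/621) = 14/621)
t(-330) + (-20365 - 1*(-100471)) = 14/621 + (-20365 - 1*(-100471)) = 14/621 + (-20365 + 100471) = 14/621 + 80106 = 49745840/621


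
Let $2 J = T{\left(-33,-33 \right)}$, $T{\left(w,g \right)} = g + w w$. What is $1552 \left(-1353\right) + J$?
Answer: $-2099328$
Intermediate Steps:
$T{\left(w,g \right)} = g + w^{2}$
$J = 528$ ($J = \frac{-33 + \left(-33\right)^{2}}{2} = \frac{-33 + 1089}{2} = \frac{1}{2} \cdot 1056 = 528$)
$1552 \left(-1353\right) + J = 1552 \left(-1353\right) + 528 = -2099856 + 528 = -2099328$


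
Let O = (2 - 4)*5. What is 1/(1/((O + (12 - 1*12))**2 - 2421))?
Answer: -2321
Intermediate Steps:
O = -10 (O = -2*5 = -10)
1/(1/((O + (12 - 1*12))**2 - 2421)) = 1/(1/((-10 + (12 - 1*12))**2 - 2421)) = 1/(1/((-10 + (12 - 12))**2 - 2421)) = 1/(1/((-10 + 0)**2 - 2421)) = 1/(1/((-10)**2 - 2421)) = 1/(1/(100 - 2421)) = 1/(1/(-2321)) = 1/(-1/2321) = -2321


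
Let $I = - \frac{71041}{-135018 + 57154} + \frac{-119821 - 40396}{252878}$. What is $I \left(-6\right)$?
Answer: $- \frac{8234354265}{4922523148} \approx -1.6728$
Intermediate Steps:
$I = \frac{2744784755}{9845046296}$ ($I = - \frac{71041}{-77864} - \frac{160217}{252878} = \left(-71041\right) \left(- \frac{1}{77864}\right) - \frac{160217}{252878} = \frac{71041}{77864} - \frac{160217}{252878} = \frac{2744784755}{9845046296} \approx 0.2788$)
$I \left(-6\right) = \frac{2744784755}{9845046296} \left(-6\right) = - \frac{8234354265}{4922523148}$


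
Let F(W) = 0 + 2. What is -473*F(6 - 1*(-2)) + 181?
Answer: -765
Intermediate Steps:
F(W) = 2
-473*F(6 - 1*(-2)) + 181 = -473*2 + 181 = -946 + 181 = -765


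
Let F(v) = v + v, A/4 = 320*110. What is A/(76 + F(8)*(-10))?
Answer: -35200/21 ≈ -1676.2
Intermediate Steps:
A = 140800 (A = 4*(320*110) = 4*35200 = 140800)
F(v) = 2*v
A/(76 + F(8)*(-10)) = 140800/(76 + (2*8)*(-10)) = 140800/(76 + 16*(-10)) = 140800/(76 - 160) = 140800/(-84) = 140800*(-1/84) = -35200/21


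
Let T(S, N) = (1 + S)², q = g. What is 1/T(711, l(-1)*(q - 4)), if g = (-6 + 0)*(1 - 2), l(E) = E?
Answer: 1/506944 ≈ 1.9726e-6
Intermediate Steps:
g = 6 (g = -6*(-1) = 6)
q = 6
1/T(711, l(-1)*(q - 4)) = 1/((1 + 711)²) = 1/(712²) = 1/506944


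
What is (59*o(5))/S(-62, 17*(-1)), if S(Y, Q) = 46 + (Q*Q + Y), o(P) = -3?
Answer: -59/91 ≈ -0.64835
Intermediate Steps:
S(Y, Q) = 46 + Y + Q**2 (S(Y, Q) = 46 + (Q**2 + Y) = 46 + (Y + Q**2) = 46 + Y + Q**2)
(59*o(5))/S(-62, 17*(-1)) = (59*(-3))/(46 - 62 + (17*(-1))**2) = -177/(46 - 62 + (-17)**2) = -177/(46 - 62 + 289) = -177/273 = -177*1/273 = -59/91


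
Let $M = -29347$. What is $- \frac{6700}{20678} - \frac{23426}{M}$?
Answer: $\frac{143888964}{303418633} \approx 0.47423$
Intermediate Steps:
$- \frac{6700}{20678} - \frac{23426}{M} = - \frac{6700}{20678} - \frac{23426}{-29347} = \left(-6700\right) \frac{1}{20678} - - \frac{23426}{29347} = - \frac{3350}{10339} + \frac{23426}{29347} = \frac{143888964}{303418633}$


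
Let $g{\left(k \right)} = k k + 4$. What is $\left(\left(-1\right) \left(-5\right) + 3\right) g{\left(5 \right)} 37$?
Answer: $8584$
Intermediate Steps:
$g{\left(k \right)} = 4 + k^{2}$ ($g{\left(k \right)} = k^{2} + 4 = 4 + k^{2}$)
$\left(\left(-1\right) \left(-5\right) + 3\right) g{\left(5 \right)} 37 = \left(\left(-1\right) \left(-5\right) + 3\right) \left(4 + 5^{2}\right) 37 = \left(5 + 3\right) \left(4 + 25\right) 37 = 8 \cdot 29 \cdot 37 = 232 \cdot 37 = 8584$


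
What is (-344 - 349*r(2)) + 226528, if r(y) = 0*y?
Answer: 226184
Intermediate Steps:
r(y) = 0
(-344 - 349*r(2)) + 226528 = (-344 - 349*0) + 226528 = (-344 + 0) + 226528 = -344 + 226528 = 226184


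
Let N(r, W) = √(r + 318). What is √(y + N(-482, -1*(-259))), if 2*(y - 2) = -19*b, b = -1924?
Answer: √(18280 + 2*I*√41) ≈ 135.2 + 0.0474*I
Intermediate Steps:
N(r, W) = √(318 + r)
y = 18280 (y = 2 + (-19*(-1924))/2 = 2 + (½)*36556 = 2 + 18278 = 18280)
√(y + N(-482, -1*(-259))) = √(18280 + √(318 - 482)) = √(18280 + √(-164)) = √(18280 + 2*I*√41)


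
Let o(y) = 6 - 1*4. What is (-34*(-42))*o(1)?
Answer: 2856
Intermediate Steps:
o(y) = 2 (o(y) = 6 - 4 = 2)
(-34*(-42))*o(1) = -34*(-42)*2 = 1428*2 = 2856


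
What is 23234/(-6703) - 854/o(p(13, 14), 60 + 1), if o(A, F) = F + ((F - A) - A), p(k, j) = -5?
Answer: -4395625/442398 ≈ -9.9359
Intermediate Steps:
o(A, F) = -2*A + 2*F (o(A, F) = F + (F - 2*A) = -2*A + 2*F)
23234/(-6703) - 854/o(p(13, 14), 60 + 1) = 23234/(-6703) - 854/(-2*(-5) + 2*(60 + 1)) = 23234*(-1/6703) - 854/(10 + 2*61) = -23234/6703 - 854/(10 + 122) = -23234/6703 - 854/132 = -23234/6703 - 854*1/132 = -23234/6703 - 427/66 = -4395625/442398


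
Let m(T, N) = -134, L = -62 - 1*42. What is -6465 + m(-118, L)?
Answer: -6599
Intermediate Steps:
L = -104 (L = -62 - 42 = -104)
-6465 + m(-118, L) = -6465 - 134 = -6599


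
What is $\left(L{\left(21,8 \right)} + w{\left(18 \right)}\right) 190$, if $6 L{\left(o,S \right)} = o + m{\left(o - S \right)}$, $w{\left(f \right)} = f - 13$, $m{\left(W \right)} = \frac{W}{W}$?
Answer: $\frac{4940}{3} \approx 1646.7$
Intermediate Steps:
$m{\left(W \right)} = 1$
$w{\left(f \right)} = -13 + f$
$L{\left(o,S \right)} = \frac{1}{6} + \frac{o}{6}$ ($L{\left(o,S \right)} = \frac{o + 1}{6} = \frac{1 + o}{6} = \frac{1}{6} + \frac{o}{6}$)
$\left(L{\left(21,8 \right)} + w{\left(18 \right)}\right) 190 = \left(\left(\frac{1}{6} + \frac{1}{6} \cdot 21\right) + \left(-13 + 18\right)\right) 190 = \left(\left(\frac{1}{6} + \frac{7}{2}\right) + 5\right) 190 = \left(\frac{11}{3} + 5\right) 190 = \frac{26}{3} \cdot 190 = \frac{4940}{3}$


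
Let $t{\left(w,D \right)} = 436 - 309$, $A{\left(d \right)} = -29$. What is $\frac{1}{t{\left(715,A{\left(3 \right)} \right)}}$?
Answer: $\frac{1}{127} \approx 0.007874$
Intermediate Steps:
$t{\left(w,D \right)} = 127$
$\frac{1}{t{\left(715,A{\left(3 \right)} \right)}} = \frac{1}{127}$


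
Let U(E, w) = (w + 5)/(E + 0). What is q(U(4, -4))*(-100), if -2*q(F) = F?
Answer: 25/2 ≈ 12.500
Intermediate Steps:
U(E, w) = (5 + w)/E
q(F) = -F/2
q(U(4, -4))*(-100) = -(5 - 4)/(2*4)*(-100) = -1/8*(-100) = -½*¼*(-100) = -⅛*(-100) = 25/2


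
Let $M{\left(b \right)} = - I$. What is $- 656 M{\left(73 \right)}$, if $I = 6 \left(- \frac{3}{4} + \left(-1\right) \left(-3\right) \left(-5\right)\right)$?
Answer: $-61992$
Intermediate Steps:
$I = - \frac{189}{2}$ ($I = 6 \left(\left(-3\right) \frac{1}{4} + 3 \left(-5\right)\right) = 6 \left(- \frac{3}{4} - 15\right) = 6 \left(- \frac{63}{4}\right) = - \frac{189}{2} \approx -94.5$)
$M{\left(b \right)} = \frac{189}{2}$ ($M{\left(b \right)} = \left(-1\right) \left(- \frac{189}{2}\right) = \frac{189}{2}$)
$- 656 M{\left(73 \right)} = \left(-656\right) \frac{189}{2} = -61992$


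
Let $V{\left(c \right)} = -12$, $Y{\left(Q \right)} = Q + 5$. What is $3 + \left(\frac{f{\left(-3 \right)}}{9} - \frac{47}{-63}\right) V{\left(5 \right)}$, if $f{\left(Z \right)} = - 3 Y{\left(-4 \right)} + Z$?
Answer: $\frac{43}{21} \approx 2.0476$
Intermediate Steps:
$Y{\left(Q \right)} = 5 + Q$
$f{\left(Z \right)} = -3 + Z$ ($f{\left(Z \right)} = - 3 \left(5 - 4\right) + Z = \left(-3\right) 1 + Z = -3 + Z$)
$3 + \left(\frac{f{\left(-3 \right)}}{9} - \frac{47}{-63}\right) V{\left(5 \right)} = 3 + \left(\frac{-3 - 3}{9} - \frac{47}{-63}\right) \left(-12\right) = 3 + \left(\left(-6\right) \frac{1}{9} - - \frac{47}{63}\right) \left(-12\right) = 3 + \left(- \frac{2}{3} + \frac{47}{63}\right) \left(-12\right) = 3 + \frac{5}{63} \left(-12\right) = 3 - \frac{20}{21} = \frac{43}{21}$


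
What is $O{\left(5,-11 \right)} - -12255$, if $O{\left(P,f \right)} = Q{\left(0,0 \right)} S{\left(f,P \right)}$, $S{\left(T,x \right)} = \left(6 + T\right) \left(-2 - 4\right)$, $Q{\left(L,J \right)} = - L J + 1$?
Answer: $12285$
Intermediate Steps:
$Q{\left(L,J \right)} = 1 - J L$ ($Q{\left(L,J \right)} = - J L + 1 = 1 - J L$)
$S{\left(T,x \right)} = -36 - 6 T$ ($S{\left(T,x \right)} = \left(6 + T\right) \left(-6\right) = -36 - 6 T$)
$O{\left(P,f \right)} = -36 - 6 f$ ($O{\left(P,f \right)} = \left(1 - 0 \cdot 0\right) \left(-36 - 6 f\right) = \left(1 + 0\right) \left(-36 - 6 f\right) = 1 \left(-36 - 6 f\right) = -36 - 6 f$)
$O{\left(5,-11 \right)} - -12255 = \left(-36 - -66\right) - -12255 = \left(-36 + 66\right) + 12255 = 30 + 12255 = 12285$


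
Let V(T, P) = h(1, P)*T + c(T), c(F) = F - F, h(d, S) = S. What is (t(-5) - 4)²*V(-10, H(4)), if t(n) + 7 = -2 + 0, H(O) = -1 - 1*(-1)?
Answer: 0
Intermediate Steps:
H(O) = 0 (H(O) = -1 + 1 = 0)
c(F) = 0
t(n) = -9 (t(n) = -7 + (-2 + 0) = -7 - 2 = -9)
V(T, P) = P*T (V(T, P) = P*T + 0 = P*T)
(t(-5) - 4)²*V(-10, H(4)) = (-9 - 4)²*(0*(-10)) = (-13)²*0 = 169*0 = 0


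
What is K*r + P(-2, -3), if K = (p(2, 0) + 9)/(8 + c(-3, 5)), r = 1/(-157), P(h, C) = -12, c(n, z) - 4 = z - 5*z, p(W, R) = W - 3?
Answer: -1883/157 ≈ -11.994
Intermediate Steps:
p(W, R) = -3 + W
c(n, z) = 4 - 4*z (c(n, z) = 4 + (z - 5*z) = 4 - 4*z)
r = -1/157 ≈ -0.0063694
K = -1 (K = ((-3 + 2) + 9)/(8 + (4 - 4*5)) = (-1 + 9)/(8 + (4 - 20)) = 8/(8 - 16) = 8/(-8) = 8*(-⅛) = -1)
K*r + P(-2, -3) = -1*(-1/157) - 12 = 1/157 - 12 = -1883/157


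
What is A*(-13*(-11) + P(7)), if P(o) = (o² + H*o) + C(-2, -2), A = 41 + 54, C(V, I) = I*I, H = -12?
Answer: 10640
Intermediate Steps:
C(V, I) = I²
A = 95
P(o) = 4 + o² - 12*o (P(o) = (o² - 12*o) + (-2)² = (o² - 12*o) + 4 = 4 + o² - 12*o)
A*(-13*(-11) + P(7)) = 95*(-13*(-11) + (4 + 7² - 12*7)) = 95*(143 + (4 + 49 - 84)) = 95*(143 - 31) = 95*112 = 10640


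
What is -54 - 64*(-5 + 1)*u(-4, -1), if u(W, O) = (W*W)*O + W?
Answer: -5174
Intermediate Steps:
u(W, O) = W + O*W² (u(W, O) = W²*O + W = O*W² + W = W + O*W²)
-54 - 64*(-5 + 1)*u(-4, -1) = -54 - 64*(-5 + 1)*(-4*(1 - 1*(-4))) = -54 - (-256)*(-4*(1 + 4)) = -54 - (-256)*(-4*5) = -54 - (-256)*(-20) = -54 - 64*80 = -54 - 5120 = -5174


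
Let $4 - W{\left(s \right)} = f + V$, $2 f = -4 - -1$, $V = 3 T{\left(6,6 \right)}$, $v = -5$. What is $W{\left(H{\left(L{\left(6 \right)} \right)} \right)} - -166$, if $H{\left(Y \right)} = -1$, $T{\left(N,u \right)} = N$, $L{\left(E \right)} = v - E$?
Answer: $\frac{307}{2} \approx 153.5$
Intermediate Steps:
$L{\left(E \right)} = -5 - E$
$V = 18$ ($V = 3 \cdot 6 = 18$)
$f = - \frac{3}{2}$ ($f = \frac{-4 - -1}{2} = \frac{-4 + 1}{2} = \frac{1}{2} \left(-3\right) = - \frac{3}{2} \approx -1.5$)
$W{\left(s \right)} = - \frac{25}{2}$ ($W{\left(s \right)} = 4 - \left(- \frac{3}{2} + 18\right) = 4 - \frac{33}{2} = - \frac{25}{2}$)
$W{\left(H{\left(L{\left(6 \right)} \right)} \right)} - -166 = - \frac{25}{2} - -166 = - \frac{25}{2} + 166 = \frac{307}{2}$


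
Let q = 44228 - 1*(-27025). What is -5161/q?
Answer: -397/5481 ≈ -0.072432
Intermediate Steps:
q = 71253 (q = 44228 + 27025 = 71253)
-5161/q = -5161/71253 = -5161*1/71253 = -397/5481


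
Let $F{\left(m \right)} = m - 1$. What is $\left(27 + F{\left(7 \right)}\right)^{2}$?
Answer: $1089$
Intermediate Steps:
$F{\left(m \right)} = -1 + m$ ($F{\left(m \right)} = m - 1 = -1 + m$)
$\left(27 + F{\left(7 \right)}\right)^{2} = \left(27 + \left(-1 + 7\right)\right)^{2} = \left(27 + 6\right)^{2} = 33^{2} = 1089$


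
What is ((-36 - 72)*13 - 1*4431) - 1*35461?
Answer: -41296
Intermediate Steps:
((-36 - 72)*13 - 1*4431) - 1*35461 = (-108*13 - 4431) - 35461 = (-1404 - 4431) - 35461 = -5835 - 35461 = -41296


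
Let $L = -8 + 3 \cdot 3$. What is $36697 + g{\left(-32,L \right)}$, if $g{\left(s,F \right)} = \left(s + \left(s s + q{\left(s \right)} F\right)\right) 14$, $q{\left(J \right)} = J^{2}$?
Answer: $64921$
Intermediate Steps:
$L = 1$ ($L = -8 + 9 = 1$)
$g{\left(s,F \right)} = 14 s + 14 s^{2} + 14 F s^{2}$ ($g{\left(s,F \right)} = \left(s + \left(s s + s^{2} F\right)\right) 14 = \left(s + \left(s^{2} + F s^{2}\right)\right) 14 = \left(s + s^{2} + F s^{2}\right) 14 = 14 s + 14 s^{2} + 14 F s^{2}$)
$36697 + g{\left(-32,L \right)} = 36697 + 14 \left(-32\right) \left(1 - 32 + 1 \left(-32\right)\right) = 36697 + 14 \left(-32\right) \left(1 - 32 - 32\right) = 36697 + 14 \left(-32\right) \left(-63\right) = 36697 + 28224 = 64921$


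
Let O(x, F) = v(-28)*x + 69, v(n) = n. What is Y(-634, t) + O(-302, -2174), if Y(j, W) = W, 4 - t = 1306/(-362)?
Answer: 1544402/181 ≈ 8532.6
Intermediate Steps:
t = 1377/181 (t = 4 - 1306/(-362) = 4 - 1306*(-1)/362 = 4 - 1*(-653/181) = 4 + 653/181 = 1377/181 ≈ 7.6077)
O(x, F) = 69 - 28*x (O(x, F) = -28*x + 69 = 69 - 28*x)
Y(-634, t) + O(-302, -2174) = 1377/181 + (69 - 28*(-302)) = 1377/181 + (69 + 8456) = 1377/181 + 8525 = 1544402/181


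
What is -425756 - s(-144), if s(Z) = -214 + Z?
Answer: -425398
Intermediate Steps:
-425756 - s(-144) = -425756 - (-214 - 144) = -425756 - 1*(-358) = -425756 + 358 = -425398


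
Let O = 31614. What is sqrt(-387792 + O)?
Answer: I*sqrt(356178) ≈ 596.81*I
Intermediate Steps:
sqrt(-387792 + O) = sqrt(-387792 + 31614) = sqrt(-356178) = I*sqrt(356178)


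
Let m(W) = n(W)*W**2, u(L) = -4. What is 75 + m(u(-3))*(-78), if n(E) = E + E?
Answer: 10059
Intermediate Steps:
n(E) = 2*E
m(W) = 2*W**3 (m(W) = (2*W)*W**2 = 2*W**3)
75 + m(u(-3))*(-78) = 75 + (2*(-4)**3)*(-78) = 75 + (2*(-64))*(-78) = 75 - 128*(-78) = 75 + 9984 = 10059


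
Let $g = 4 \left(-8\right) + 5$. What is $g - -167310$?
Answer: $167283$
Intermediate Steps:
$g = -27$ ($g = -32 + 5 = -27$)
$g - -167310 = -27 - -167310 = -27 + 167310 = 167283$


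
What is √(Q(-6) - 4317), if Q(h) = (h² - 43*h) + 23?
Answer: 20*I*√10 ≈ 63.246*I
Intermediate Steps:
Q(h) = 23 + h² - 43*h
√(Q(-6) - 4317) = √((23 + (-6)² - 43*(-6)) - 4317) = √((23 + 36 + 258) - 4317) = √(317 - 4317) = √(-4000) = 20*I*√10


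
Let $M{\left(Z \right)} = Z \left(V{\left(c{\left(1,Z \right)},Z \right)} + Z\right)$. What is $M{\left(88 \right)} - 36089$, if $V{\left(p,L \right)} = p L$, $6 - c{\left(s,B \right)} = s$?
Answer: $10375$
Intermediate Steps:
$c{\left(s,B \right)} = 6 - s$
$V{\left(p,L \right)} = L p$
$M{\left(Z \right)} = 6 Z^{2}$ ($M{\left(Z \right)} = Z \left(Z \left(6 - 1\right) + Z\right) = Z \left(Z 5 + Z\right) = Z \left(5 Z + Z\right) = Z 6 Z = 6 Z^{2}$)
$M{\left(88 \right)} - 36089 = 6 \cdot 88^{2} - 36089 = 6 \cdot 7744 - 36089 = 46464 - 36089 = 10375$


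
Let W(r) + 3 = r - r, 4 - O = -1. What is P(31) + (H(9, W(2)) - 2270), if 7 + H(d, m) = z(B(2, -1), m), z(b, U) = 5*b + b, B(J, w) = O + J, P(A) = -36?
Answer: -2271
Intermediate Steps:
O = 5 (O = 4 - 1*(-1) = 4 + 1 = 5)
B(J, w) = 5 + J
W(r) = -3 (W(r) = -3 + (r - r) = -3 + 0 = -3)
z(b, U) = 6*b
H(d, m) = 35 (H(d, m) = -7 + 6*(5 + 2) = -7 + 6*7 = -7 + 42 = 35)
P(31) + (H(9, W(2)) - 2270) = -36 + (35 - 2270) = -36 - 2235 = -2271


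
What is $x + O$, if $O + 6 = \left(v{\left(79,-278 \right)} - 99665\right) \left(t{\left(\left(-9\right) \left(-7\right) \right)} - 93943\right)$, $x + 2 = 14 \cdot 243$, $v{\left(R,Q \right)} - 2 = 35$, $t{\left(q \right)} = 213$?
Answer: $9338135834$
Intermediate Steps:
$v{\left(R,Q \right)} = 37$ ($v{\left(R,Q \right)} = 2 + 35 = 37$)
$x = 3400$ ($x = -2 + 14 \cdot 243 = -2 + 3402 = 3400$)
$O = 9338132434$ ($O = -6 + \left(37 - 99665\right) \left(213 - 93943\right) = -6 - -9338132440 = -6 + 9338132440 = 9338132434$)
$x + O = 3400 + 9338132434 = 9338135834$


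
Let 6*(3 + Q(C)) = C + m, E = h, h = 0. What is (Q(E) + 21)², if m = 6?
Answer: 361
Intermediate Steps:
E = 0
Q(C) = -2 + C/6 (Q(C) = -3 + (C + 6)/6 = -3 + (6 + C)/6 = -3 + (1 + C/6) = -2 + C/6)
(Q(E) + 21)² = ((-2 + (⅙)*0) + 21)² = ((-2 + 0) + 21)² = (-2 + 21)² = 19² = 361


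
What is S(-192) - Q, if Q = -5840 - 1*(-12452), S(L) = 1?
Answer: -6611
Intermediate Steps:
Q = 6612 (Q = -5840 + 12452 = 6612)
S(-192) - Q = 1 - 1*6612 = 1 - 6612 = -6611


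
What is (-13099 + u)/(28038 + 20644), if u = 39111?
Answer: 13006/24341 ≈ 0.53432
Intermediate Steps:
(-13099 + u)/(28038 + 20644) = (-13099 + 39111)/(28038 + 20644) = 26012/48682 = 26012*(1/48682) = 13006/24341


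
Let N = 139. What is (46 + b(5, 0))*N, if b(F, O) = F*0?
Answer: 6394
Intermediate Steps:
b(F, O) = 0
(46 + b(5, 0))*N = (46 + 0)*139 = 46*139 = 6394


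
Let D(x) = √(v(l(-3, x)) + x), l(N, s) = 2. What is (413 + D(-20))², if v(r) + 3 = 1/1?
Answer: (413 + I*√22)² ≈ 1.7055e+5 + 3874.0*I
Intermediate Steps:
v(r) = -2 (v(r) = -3 + 1/1 = -3 + 1 = -2)
D(x) = √(-2 + x)
(413 + D(-20))² = (413 + √(-2 - 20))² = (413 + √(-22))² = (413 + I*√22)²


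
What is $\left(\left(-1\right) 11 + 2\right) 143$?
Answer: $-1287$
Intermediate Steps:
$\left(\left(-1\right) 11 + 2\right) 143 = \left(-11 + 2\right) 143 = \left(-9\right) 143 = -1287$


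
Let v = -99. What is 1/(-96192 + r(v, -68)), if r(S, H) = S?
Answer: -1/96291 ≈ -1.0385e-5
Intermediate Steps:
1/(-96192 + r(v, -68)) = 1/(-96192 - 99) = 1/(-96291) = -1/96291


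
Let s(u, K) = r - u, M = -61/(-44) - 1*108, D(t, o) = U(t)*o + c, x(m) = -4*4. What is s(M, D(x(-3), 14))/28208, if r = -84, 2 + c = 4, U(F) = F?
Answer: 995/1241152 ≈ 0.00080168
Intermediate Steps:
c = 2 (c = -2 + 4 = 2)
x(m) = -16
D(t, o) = 2 + o*t (D(t, o) = t*o + 2 = o*t + 2 = 2 + o*t)
M = -4691/44 (M = -61*(-1/44) - 108 = 61/44 - 108 = -4691/44 ≈ -106.61)
s(u, K) = -84 - u
s(M, D(x(-3), 14))/28208 = (-84 - 1*(-4691/44))/28208 = (-84 + 4691/44)*(1/28208) = (995/44)*(1/28208) = 995/1241152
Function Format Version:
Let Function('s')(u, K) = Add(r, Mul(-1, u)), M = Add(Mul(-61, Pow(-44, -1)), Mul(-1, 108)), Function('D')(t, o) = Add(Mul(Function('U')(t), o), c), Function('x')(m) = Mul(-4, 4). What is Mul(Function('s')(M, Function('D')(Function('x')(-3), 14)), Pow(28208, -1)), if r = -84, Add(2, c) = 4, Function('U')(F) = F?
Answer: Rational(995, 1241152) ≈ 0.00080168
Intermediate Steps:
c = 2 (c = Add(-2, 4) = 2)
Function('x')(m) = -16
Function('D')(t, o) = Add(2, Mul(o, t)) (Function('D')(t, o) = Add(Mul(t, o), 2) = Add(Mul(o, t), 2) = Add(2, Mul(o, t)))
M = Rational(-4691, 44) (M = Add(Mul(-61, Rational(-1, 44)), -108) = Add(Rational(61, 44), -108) = Rational(-4691, 44) ≈ -106.61)
Function('s')(u, K) = Add(-84, Mul(-1, u))
Mul(Function('s')(M, Function('D')(Function('x')(-3), 14)), Pow(28208, -1)) = Mul(Add(-84, Mul(-1, Rational(-4691, 44))), Pow(28208, -1)) = Mul(Add(-84, Rational(4691, 44)), Rational(1, 28208)) = Mul(Rational(995, 44), Rational(1, 28208)) = Rational(995, 1241152)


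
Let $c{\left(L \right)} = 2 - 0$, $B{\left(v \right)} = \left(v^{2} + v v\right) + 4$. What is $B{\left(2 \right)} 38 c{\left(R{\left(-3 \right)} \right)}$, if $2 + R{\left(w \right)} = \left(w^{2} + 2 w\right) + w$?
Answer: $912$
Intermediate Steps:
$R{\left(w \right)} = -2 + w^{2} + 3 w$ ($R{\left(w \right)} = -2 + \left(\left(w^{2} + 2 w\right) + w\right) = -2 + \left(w^{2} + 3 w\right) = -2 + w^{2} + 3 w$)
$B{\left(v \right)} = 4 + 2 v^{2}$ ($B{\left(v \right)} = \left(v^{2} + v^{2}\right) + 4 = 2 v^{2} + 4 = 4 + 2 v^{2}$)
$c{\left(L \right)} = 2$ ($c{\left(L \right)} = 2 + 0 = 2$)
$B{\left(2 \right)} 38 c{\left(R{\left(-3 \right)} \right)} = \left(4 + 2 \cdot 2^{2}\right) 38 \cdot 2 = \left(4 + 2 \cdot 4\right) 38 \cdot 2 = \left(4 + 8\right) 38 \cdot 2 = 12 \cdot 38 \cdot 2 = 456 \cdot 2 = 912$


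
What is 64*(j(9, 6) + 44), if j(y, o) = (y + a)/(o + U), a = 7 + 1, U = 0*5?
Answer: 8992/3 ≈ 2997.3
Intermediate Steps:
U = 0
a = 8
j(y, o) = (8 + y)/o (j(y, o) = (y + 8)/(o + 0) = (8 + y)/o)
64*(j(9, 6) + 44) = 64*((8 + 9)/6 + 44) = 64*((⅙)*17 + 44) = 64*(17/6 + 44) = 64*(281/6) = 8992/3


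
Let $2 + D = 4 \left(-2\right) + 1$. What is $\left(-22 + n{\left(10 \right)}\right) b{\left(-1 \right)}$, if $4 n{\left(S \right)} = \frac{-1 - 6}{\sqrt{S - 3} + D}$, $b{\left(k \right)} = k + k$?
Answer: $\frac{6449}{148} - \frac{7 \sqrt{7}}{148} \approx 43.449$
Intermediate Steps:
$D = -9$ ($D = -2 + \left(4 \left(-2\right) + 1\right) = -2 + \left(-8 + 1\right) = -2 - 7 = -9$)
$b{\left(k \right)} = 2 k$
$n{\left(S \right)} = - \frac{7}{4 \left(-9 + \sqrt{-3 + S}\right)}$ ($n{\left(S \right)} = \frac{\left(-1 - 6\right) \frac{1}{\sqrt{S - 3} - 9}}{4} = \frac{\left(-7\right) \frac{1}{\sqrt{-3 + S} - 9}}{4} = \frac{\left(-7\right) \frac{1}{-9 + \sqrt{-3 + S}}}{4} = - \frac{7}{4 \left(-9 + \sqrt{-3 + S}\right)}$)
$\left(-22 + n{\left(10 \right)}\right) b{\left(-1 \right)} = \left(-22 - \frac{7}{-36 + 4 \sqrt{-3 + 10}}\right) 2 \left(-1\right) = \left(-22 - \frac{7}{-36 + 4 \sqrt{7}}\right) \left(-2\right) = 44 + \frac{14}{-36 + 4 \sqrt{7}}$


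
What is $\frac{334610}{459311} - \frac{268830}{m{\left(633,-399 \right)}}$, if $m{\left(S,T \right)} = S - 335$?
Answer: $- \frac{61688431175}{68437339} \approx -901.39$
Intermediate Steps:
$m{\left(S,T \right)} = -335 + S$ ($m{\left(S,T \right)} = S - 335 = -335 + S$)
$\frac{334610}{459311} - \frac{268830}{m{\left(633,-399 \right)}} = \frac{334610}{459311} - \frac{268830}{-335 + 633} = 334610 \cdot \frac{1}{459311} - \frac{268830}{298} = \frac{334610}{459311} - \frac{134415}{149} = - \frac{61688431175}{68437339}$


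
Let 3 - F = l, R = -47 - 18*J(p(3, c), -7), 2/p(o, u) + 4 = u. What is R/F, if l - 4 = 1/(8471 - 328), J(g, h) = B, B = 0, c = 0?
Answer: 382721/8144 ≈ 46.994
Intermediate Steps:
p(o, u) = 2/(-4 + u)
J(g, h) = 0
R = -47 (R = -47 - 18*0 = -47 + 0 = -47)
l = 32573/8143 (l = 4 + 1/(8471 - 328) = 4 + 1/8143 = 32573/8143 ≈ 4.0001)
F = -8144/8143 (F = 3 - 1*32573/8143 = 3 - 32573/8143 = -8144/8143 ≈ -1.0001)
R/F = -47/(-8144/8143) = -47*(-8143/8144) = 382721/8144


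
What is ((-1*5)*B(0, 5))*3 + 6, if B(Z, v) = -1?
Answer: 21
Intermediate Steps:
((-1*5)*B(0, 5))*3 + 6 = (-1*5*(-1))*3 + 6 = -5*(-1)*3 + 6 = 5*3 + 6 = 15 + 6 = 21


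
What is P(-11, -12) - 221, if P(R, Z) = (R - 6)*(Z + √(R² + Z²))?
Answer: -17 - 17*√265 ≈ -293.74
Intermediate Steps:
P(R, Z) = (-6 + R)*(Z + √(R² + Z²))
P(-11, -12) - 221 = (-6*(-12) - 6*√((-11)² + (-12)²) - 11*(-12) - 11*√((-11)² + (-12)²)) - 221 = (72 - 6*√(121 + 144) + 132 - 11*√(121 + 144)) - 221 = (72 - 6*√265 + 132 - 11*√265) - 221 = (204 - 17*√265) - 221 = -17 - 17*√265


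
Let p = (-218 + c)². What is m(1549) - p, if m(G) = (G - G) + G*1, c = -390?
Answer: -368115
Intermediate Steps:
m(G) = G (m(G) = 0 + G = G)
p = 369664 (p = (-218 - 390)² = (-608)² = 369664)
m(1549) - p = 1549 - 1*369664 = 1549 - 369664 = -368115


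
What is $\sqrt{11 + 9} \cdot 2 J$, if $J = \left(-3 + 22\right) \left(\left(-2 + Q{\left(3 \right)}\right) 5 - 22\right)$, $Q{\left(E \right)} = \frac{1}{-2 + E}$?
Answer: $- 2052 \sqrt{5} \approx -4588.4$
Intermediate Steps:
$J = -513$ ($J = \left(-3 + 22\right) \left(\left(-2 + \frac{1}{-2 + 3}\right) 5 - 22\right) = 19 \left(\left(-2 + 1^{-1}\right) 5 - 22\right) = 19 \left(\left(-2 + 1\right) 5 - 22\right) = 19 \left(\left(-1\right) 5 - 22\right) = 19 \left(-5 - 22\right) = 19 \left(-27\right) = -513$)
$\sqrt{11 + 9} \cdot 2 J = \sqrt{11 + 9} \cdot 2 \left(-513\right) = \sqrt{20} \cdot 2 \left(-513\right) = 2 \sqrt{5} \cdot 2 \left(-513\right) = 4 \sqrt{5} \left(-513\right) = - 2052 \sqrt{5}$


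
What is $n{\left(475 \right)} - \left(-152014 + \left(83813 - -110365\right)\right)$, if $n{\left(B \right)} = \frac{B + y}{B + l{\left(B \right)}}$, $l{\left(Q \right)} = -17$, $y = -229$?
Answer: $- \frac{9655433}{229} \approx -42163.0$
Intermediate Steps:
$n{\left(B \right)} = \frac{-229 + B}{-17 + B}$ ($n{\left(B \right)} = \frac{B - 229}{B - 17} = \frac{-229 + B}{-17 + B}$)
$n{\left(475 \right)} - \left(-152014 + \left(83813 - -110365\right)\right) = \frac{-229 + 475}{-17 + 475} - \left(-152014 + \left(83813 - -110365\right)\right) = \frac{1}{458} \cdot 246 - \left(-152014 + \left(83813 + 110365\right)\right) = \frac{1}{458} \cdot 246 - \left(-152014 + 194178\right) = \frac{123}{229} - 42164 = - \frac{9655433}{229}$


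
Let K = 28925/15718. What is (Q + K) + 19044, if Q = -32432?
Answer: -210403659/15718 ≈ -13386.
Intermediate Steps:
K = 28925/15718 (K = 28925*(1/15718) = 28925/15718 ≈ 1.8402)
(Q + K) + 19044 = (-32432 + 28925/15718) + 19044 = -509737251/15718 + 19044 = -210403659/15718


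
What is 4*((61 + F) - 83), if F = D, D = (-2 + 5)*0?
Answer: -88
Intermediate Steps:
D = 0 (D = 3*0 = 0)
F = 0
4*((61 + F) - 83) = 4*((61 + 0) - 83) = 4*(61 - 83) = 4*(-22) = -88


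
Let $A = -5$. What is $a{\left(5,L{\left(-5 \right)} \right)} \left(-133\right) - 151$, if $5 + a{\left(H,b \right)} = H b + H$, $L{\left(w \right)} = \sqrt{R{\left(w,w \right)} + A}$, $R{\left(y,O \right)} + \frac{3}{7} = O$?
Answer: $-151 - 95 i \sqrt{511} \approx -151.0 - 2147.5 i$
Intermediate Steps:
$R{\left(y,O \right)} = - \frac{3}{7} + O$
$L{\left(w \right)} = \sqrt{- \frac{38}{7} + w}$ ($L{\left(w \right)} = \sqrt{\left(- \frac{3}{7} + w\right) - 5} = \sqrt{- \frac{38}{7} + w}$)
$a{\left(H,b \right)} = -5 + H + H b$ ($a{\left(H,b \right)} = -5 + \left(H b + H\right) = -5 + \left(H + H b\right) = -5 + H + H b$)
$a{\left(5,L{\left(-5 \right)} \right)} \left(-133\right) - 151 = \left(-5 + 5 + 5 \frac{\sqrt{-266 + 49 \left(-5\right)}}{7}\right) \left(-133\right) - 151 = \left(-5 + 5 + 5 \frac{\sqrt{-266 - 245}}{7}\right) \left(-133\right) - 151 = \left(-5 + 5 + 5 \frac{\sqrt{-511}}{7}\right) \left(-133\right) - 151 = \left(-5 + 5 + 5 \frac{i \sqrt{511}}{7}\right) \left(-133\right) - 151 = \left(-5 + 5 + \frac{5 i \sqrt{511}}{7}\right) \left(-133\right) - 151 = \frac{5 i \sqrt{511}}{7} \left(-133\right) - 151 = - 95 i \sqrt{511} - 151 = -151 - 95 i \sqrt{511}$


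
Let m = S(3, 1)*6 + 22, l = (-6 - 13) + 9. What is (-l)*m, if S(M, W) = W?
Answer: 280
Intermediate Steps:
l = -10 (l = -19 + 9 = -10)
m = 28 (m = 1*6 + 22 = 6 + 22 = 28)
(-l)*m = -1*(-10)*28 = 10*28 = 280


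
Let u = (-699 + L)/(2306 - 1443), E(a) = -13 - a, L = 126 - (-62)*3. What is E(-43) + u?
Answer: 25503/863 ≈ 29.552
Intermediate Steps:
L = 312 (L = 126 - 1*(-186) = 126 + 186 = 312)
u = -387/863 (u = (-699 + 312)/(2306 - 1443) = -387/863 ≈ -0.44844)
E(-43) + u = (-13 - 1*(-43)) - 387/863 = (-13 + 43) - 387/863 = 30 - 387/863 = 25503/863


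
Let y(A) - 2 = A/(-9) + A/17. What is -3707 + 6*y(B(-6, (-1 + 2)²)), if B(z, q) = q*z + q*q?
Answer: -188365/51 ≈ -3693.4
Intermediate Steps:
B(z, q) = q² + q*z (B(z, q) = q*z + q² = q² + q*z)
y(A) = 2 - 8*A/153 (y(A) = 2 + (A/(-9) + A/17) = 2 + (A*(-⅑) + A*(1/17)) = 2 + (-A/9 + A/17) = 2 - 8*A/153)
-3707 + 6*y(B(-6, (-1 + 2)²)) = -3707 + 6*(2 - 8*(-1 + 2)²*((-1 + 2)² - 6)/153) = -3707 + 6*(2 - 8*1²*(1² - 6)/153) = -3707 + 6*(2 - 8*(1 - 6)/153) = -3707 + 6*(2 - 8*(-5)/153) = -3707 + 6*(2 - 8/153*(-5)) = -3707 + 6*(2 + 40/153) = -3707 + 6*(346/153) = -3707 + 692/51 = -188365/51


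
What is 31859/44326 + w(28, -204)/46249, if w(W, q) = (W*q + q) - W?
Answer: 1209973147/2050033174 ≈ 0.59022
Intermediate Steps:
w(W, q) = q - W + W*q (w(W, q) = (q + W*q) - W = q - W + W*q)
31859/44326 + w(28, -204)/46249 = 31859/44326 + (-204 - 1*28 + 28*(-204))/46249 = 31859*(1/44326) + (-204 - 28 - 5712)*(1/46249) = 31859/44326 - 5944*1/46249 = 31859/44326 - 5944/46249 = 1209973147/2050033174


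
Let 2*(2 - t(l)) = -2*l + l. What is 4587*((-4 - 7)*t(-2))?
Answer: -50457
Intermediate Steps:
t(l) = 2 + l/2 (t(l) = 2 - (-2*l + l)/2 = 2 - (-1)*l/2 = 2 + l/2)
4587*((-4 - 7)*t(-2)) = 4587*((-4 - 7)*(2 + (½)*(-2))) = 4587*(-11*(2 - 1)) = 4587*(-11*1) = 4587*(-11) = -50457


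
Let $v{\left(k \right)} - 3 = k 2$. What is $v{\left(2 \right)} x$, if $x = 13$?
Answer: $91$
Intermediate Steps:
$v{\left(k \right)} = 3 + 2 k$ ($v{\left(k \right)} = 3 + k 2 = 3 + 2 k$)
$v{\left(2 \right)} x = \left(3 + 2 \cdot 2\right) 13 = \left(3 + 4\right) 13 = 7 \cdot 13 = 91$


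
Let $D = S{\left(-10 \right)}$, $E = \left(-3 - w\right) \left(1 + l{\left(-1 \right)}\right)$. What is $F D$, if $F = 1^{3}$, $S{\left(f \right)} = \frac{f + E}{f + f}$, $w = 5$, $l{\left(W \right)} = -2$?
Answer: $\frac{1}{10} \approx 0.1$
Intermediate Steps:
$E = 8$ ($E = \left(-3 - 5\right) \left(1 - 2\right) = \left(-3 - 5\right) \left(-1\right) = \left(-8\right) \left(-1\right) = 8$)
$S{\left(f \right)} = \frac{8 + f}{2 f}$ ($S{\left(f \right)} = \frac{f + 8}{f + f} = \frac{8 + f}{2 f}$)
$D = \frac{1}{10}$ ($D = \frac{8 - 10}{2 \left(-10\right)} = \frac{1}{2} \left(- \frac{1}{10}\right) \left(-2\right) = \frac{1}{10} \approx 0.1$)
$F = 1$
$F D = 1 \cdot \frac{1}{10} = \frac{1}{10}$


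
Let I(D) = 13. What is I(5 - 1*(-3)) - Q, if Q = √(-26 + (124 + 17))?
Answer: 13 - √115 ≈ 2.2762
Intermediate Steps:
Q = √115 (Q = √(-26 + 141) = √115 ≈ 10.724)
I(5 - 1*(-3)) - Q = 13 - √115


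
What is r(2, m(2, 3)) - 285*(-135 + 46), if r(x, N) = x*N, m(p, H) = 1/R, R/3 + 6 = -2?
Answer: 304379/12 ≈ 25365.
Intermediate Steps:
R = -24 (R = -18 + 3*(-2) = -18 - 6 = -24)
m(p, H) = -1/24 (m(p, H) = 1/(-24) = -1/24)
r(x, N) = N*x
r(2, m(2, 3)) - 285*(-135 + 46) = -1/24*2 - 285*(-135 + 46) = -1/12 - 285*(-89) = -1/12 + 25365 = 304379/12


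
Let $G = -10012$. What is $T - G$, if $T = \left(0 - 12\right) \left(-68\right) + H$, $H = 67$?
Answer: $10895$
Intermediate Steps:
$T = 883$ ($T = \left(0 - 12\right) \left(-68\right) + 67 = \left(-12\right) \left(-68\right) + 67 = 816 + 67 = 883$)
$T - G = 883 - -10012 = 883 + 10012 = 10895$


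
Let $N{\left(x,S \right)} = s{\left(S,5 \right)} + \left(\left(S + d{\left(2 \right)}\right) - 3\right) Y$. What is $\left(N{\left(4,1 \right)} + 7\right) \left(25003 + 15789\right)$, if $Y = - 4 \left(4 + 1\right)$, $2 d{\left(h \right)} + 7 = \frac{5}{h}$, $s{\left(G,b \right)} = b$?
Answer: $3956824$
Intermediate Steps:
$d{\left(h \right)} = - \frac{7}{2} + \frac{5}{2 h}$ ($d{\left(h \right)} = - \frac{7}{2} + \frac{5 \frac{1}{h}}{2} = - \frac{7}{2} + \frac{5}{2 h}$)
$Y = -20$ ($Y = \left(-4\right) 5 = -20$)
$N{\left(x,S \right)} = 110 - 20 S$ ($N{\left(x,S \right)} = 5 + \left(\left(S + \frac{5 - 14}{2 \cdot 2}\right) - 3\right) \left(-20\right) = 5 + \left(\left(S + \frac{1}{2} \cdot \frac{1}{2} \left(5 - 14\right)\right) - 3\right) \left(-20\right) = 5 + \left(\left(S + \frac{1}{2} \cdot \frac{1}{2} \left(-9\right)\right) - 3\right) \left(-20\right) = 5 + \left(\left(S - \frac{9}{4}\right) - 3\right) \left(-20\right) = 5 + \left(\left(- \frac{9}{4} + S\right) - 3\right) \left(-20\right) = 5 + \left(- \frac{21}{4} + S\right) \left(-20\right) = 5 - \left(-105 + 20 S\right) = 110 - 20 S$)
$\left(N{\left(4,1 \right)} + 7\right) \left(25003 + 15789\right) = \left(\left(110 - 20\right) + 7\right) \left(25003 + 15789\right) = \left(\left(110 - 20\right) + 7\right) 40792 = \left(90 + 7\right) 40792 = 97 \cdot 40792 = 3956824$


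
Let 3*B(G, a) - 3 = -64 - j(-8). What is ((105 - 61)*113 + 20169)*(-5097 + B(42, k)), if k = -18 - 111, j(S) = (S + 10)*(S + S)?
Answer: -385160120/3 ≈ -1.2839e+8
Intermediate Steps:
j(S) = 2*S*(10 + S) (j(S) = (10 + S)*(2*S) = 2*S*(10 + S))
k = -129
B(G, a) = -29/3 (B(G, a) = 1 + (-64 - 2*(-8)*(10 - 8))/3 = 1 + (-64 - 2*(-8)*2)/3 = 1 + (-64 - 1*(-32))/3 = 1 + (-64 + 32)/3 = 1 + (⅓)*(-32) = 1 - 32/3 = -29/3)
((105 - 61)*113 + 20169)*(-5097 + B(42, k)) = ((105 - 61)*113 + 20169)*(-5097 - 29/3) = (44*113 + 20169)*(-15320/3) = (4972 + 20169)*(-15320/3) = 25141*(-15320/3) = -385160120/3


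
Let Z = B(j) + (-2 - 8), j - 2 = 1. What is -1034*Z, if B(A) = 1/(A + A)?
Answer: 30503/3 ≈ 10168.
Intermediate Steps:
j = 3 (j = 2 + 1 = 3)
B(A) = 1/(2*A)
Z = -59/6 (Z = (½)/3 + (-2 - 8) = (½)*(⅓) - 10 = ⅙ - 10 = -59/6 ≈ -9.8333)
-1034*Z = -1034*(-59/6) = 30503/3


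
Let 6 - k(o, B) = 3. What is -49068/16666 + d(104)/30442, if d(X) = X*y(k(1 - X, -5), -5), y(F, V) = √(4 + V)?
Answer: -24534/8333 + 52*I/15221 ≈ -2.9442 + 0.0034163*I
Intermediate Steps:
k(o, B) = 3 (k(o, B) = 6 - 1*3 = 6 - 3 = 3)
d(X) = I*X (d(X) = X*√(4 - 5) = X*√(-1) = X*I = I*X)
-49068/16666 + d(104)/30442 = -49068/16666 + (I*104)/30442 = -49068*1/16666 + (104*I)*(1/30442) = -24534/8333 + 52*I/15221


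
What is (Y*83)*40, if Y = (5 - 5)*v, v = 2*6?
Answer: 0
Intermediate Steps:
v = 12
Y = 0 (Y = (5 - 5)*12 = 0*12 = 0)
(Y*83)*40 = (0*83)*40 = 0*40 = 0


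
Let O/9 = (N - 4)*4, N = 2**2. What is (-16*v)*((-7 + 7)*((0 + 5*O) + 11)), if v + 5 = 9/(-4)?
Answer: 0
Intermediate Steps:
v = -29/4 (v = -5 + 9/(-4) = -5 + 9*(-1/4) = -5 - 9/4 = -29/4 ≈ -7.2500)
N = 4
O = 0 (O = 9*((4 - 4)*4) = 9*(0*4) = 9*0 = 0)
(-16*v)*((-7 + 7)*((0 + 5*O) + 11)) = (-16*(-29/4))*((-7 + 7)*((0 + 5*0) + 11)) = 116*(0*((0 + 0) + 11)) = 116*(0*(0 + 11)) = 116*(0*11) = 116*0 = 0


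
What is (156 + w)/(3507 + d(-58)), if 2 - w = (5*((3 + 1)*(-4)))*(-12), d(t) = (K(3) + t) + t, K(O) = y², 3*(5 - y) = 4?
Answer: -3609/15320 ≈ -0.23557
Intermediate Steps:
y = 11/3 (y = 5 - ⅓*4 = 5 - 4/3 = 11/3 ≈ 3.6667)
K(O) = 121/9 (K(O) = (11/3)² = 121/9)
d(t) = 121/9 + 2*t (d(t) = (121/9 + t) + t = 121/9 + 2*t)
w = -958 (w = 2 - 5*((3 + 1)*(-4))*(-12) = 2 - 5*(4*(-4))*(-12) = 2 - 5*(-16)*(-12) = 2 - (-80)*(-12) = 2 - 1*960 = 2 - 960 = -958)
(156 + w)/(3507 + d(-58)) = (156 - 958)/(3507 + (121/9 + 2*(-58))) = -802/(3507 + (121/9 - 116)) = -802/(3507 - 923/9) = -802/30640/9 = -802*9/30640 = -3609/15320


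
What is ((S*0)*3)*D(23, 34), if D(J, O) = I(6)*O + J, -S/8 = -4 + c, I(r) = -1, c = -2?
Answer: 0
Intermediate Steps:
S = 48 (S = -8*(-4 - 2) = -8*(-6) = 48)
D(J, O) = J - O (D(J, O) = -O + J = J - O)
((S*0)*3)*D(23, 34) = ((48*0)*3)*(23 - 1*34) = (0*3)*(23 - 34) = 0*(-11) = 0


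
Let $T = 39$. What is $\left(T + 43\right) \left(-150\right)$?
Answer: $-12300$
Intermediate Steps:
$\left(T + 43\right) \left(-150\right) = \left(39 + 43\right) \left(-150\right) = 82 \left(-150\right) = -12300$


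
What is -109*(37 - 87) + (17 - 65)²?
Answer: 7754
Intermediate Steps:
-109*(37 - 87) + (17 - 65)² = -109*(-50) + (-48)² = 5450 + 2304 = 7754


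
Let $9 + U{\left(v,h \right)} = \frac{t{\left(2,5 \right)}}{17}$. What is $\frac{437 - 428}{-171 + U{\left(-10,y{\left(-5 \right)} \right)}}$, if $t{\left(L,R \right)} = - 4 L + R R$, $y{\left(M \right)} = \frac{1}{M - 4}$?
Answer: $- \frac{9}{179} \approx -0.050279$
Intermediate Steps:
$y{\left(M \right)} = \frac{1}{-4 + M}$
$t{\left(L,R \right)} = R^{2} - 4 L$ ($t{\left(L,R \right)} = - 4 L + R^{2} = R^{2} - 4 L$)
$U{\left(v,h \right)} = -8$ ($U{\left(v,h \right)} = -9 + \frac{5^{2} - 8}{17} = -9 + \left(25 - 8\right) \frac{1}{17} = -9 + 17 \cdot \frac{1}{17} = -9 + 1 = -8$)
$\frac{437 - 428}{-171 + U{\left(-10,y{\left(-5 \right)} \right)}} = \frac{437 - 428}{-171 - 8} = \frac{9}{-179} = 9 \left(- \frac{1}{179}\right) = - \frac{9}{179}$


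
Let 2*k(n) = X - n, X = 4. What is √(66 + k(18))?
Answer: √59 ≈ 7.6811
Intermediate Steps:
k(n) = 2 - n/2 (k(n) = (4 - n)/2 = 2 - n/2)
√(66 + k(18)) = √(66 + (2 - ½*18)) = √(66 + (2 - 9)) = √(66 - 7) = √59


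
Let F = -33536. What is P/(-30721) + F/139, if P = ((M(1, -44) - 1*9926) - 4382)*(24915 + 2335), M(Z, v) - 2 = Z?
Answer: 53153504294/4270219 ≈ 12447.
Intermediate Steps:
M(Z, v) = 2 + Z
P = -389811250 (P = (((2 + 1) - 1*9926) - 4382)*(24915 + 2335) = ((3 - 9926) - 4382)*27250 = (-9923 - 4382)*27250 = -14305*27250 = -389811250)
P/(-30721) + F/139 = -389811250/(-30721) - 33536/139 = -389811250*(-1/30721) - 33536*1/139 = 389811250/30721 - 33536/139 = 53153504294/4270219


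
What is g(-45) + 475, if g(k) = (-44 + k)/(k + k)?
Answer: 42839/90 ≈ 475.99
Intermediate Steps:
g(k) = (-44 + k)/(2*k) (g(k) = (-44 + k)/((2*k)) = (-44 + k)*(1/(2*k)) = (-44 + k)/(2*k))
g(-45) + 475 = (1/2)*(-44 - 45)/(-45) + 475 = (1/2)*(-1/45)*(-89) + 475 = 89/90 + 475 = 42839/90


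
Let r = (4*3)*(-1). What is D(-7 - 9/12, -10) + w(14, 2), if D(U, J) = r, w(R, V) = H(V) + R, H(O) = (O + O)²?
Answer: 18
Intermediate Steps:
H(O) = 4*O² (H(O) = (2*O)² = 4*O²)
r = -12 (r = 12*(-1) = -12)
w(R, V) = R + 4*V² (w(R, V) = 4*V² + R = R + 4*V²)
D(U, J) = -12
D(-7 - 9/12, -10) + w(14, 2) = -12 + (14 + 4*2²) = -12 + (14 + 4*4) = -12 + (14 + 16) = -12 + 30 = 18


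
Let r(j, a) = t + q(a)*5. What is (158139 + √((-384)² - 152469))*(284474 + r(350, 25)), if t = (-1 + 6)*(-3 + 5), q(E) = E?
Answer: 45007782651 + 853827*I*√557 ≈ 4.5008e+10 + 2.0151e+7*I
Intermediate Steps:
t = 10 (t = 5*2 = 10)
r(j, a) = 10 + 5*a (r(j, a) = 10 + a*5 = 10 + 5*a)
(158139 + √((-384)² - 152469))*(284474 + r(350, 25)) = (158139 + √((-384)² - 152469))*(284474 + (10 + 5*25)) = (158139 + √(147456 - 152469))*(284474 + (10 + 125)) = (158139 + √(-5013))*(284474 + 135) = (158139 + 3*I*√557)*284609 = 45007782651 + 853827*I*√557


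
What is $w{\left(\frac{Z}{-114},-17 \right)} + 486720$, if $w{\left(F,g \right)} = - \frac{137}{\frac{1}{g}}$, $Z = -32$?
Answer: $489049$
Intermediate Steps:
$w{\left(F,g \right)} = - 137 g$
$w{\left(\frac{Z}{-114},-17 \right)} + 486720 = \left(-137\right) \left(-17\right) + 486720 = 2329 + 486720 = 489049$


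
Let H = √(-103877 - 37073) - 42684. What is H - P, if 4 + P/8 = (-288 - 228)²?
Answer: -2172700 + 5*I*√5638 ≈ -2.1727e+6 + 375.43*I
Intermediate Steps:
H = -42684 + 5*I*√5638 (H = √(-140950) - 42684 = 5*I*√5638 - 42684 = -42684 + 5*I*√5638 ≈ -42684.0 + 375.43*I)
P = 2130016 (P = -32 + 8*(-288 - 228)² = -32 + 8*(-516)² = -32 + 8*266256 = -32 + 2130048 = 2130016)
H - P = (-42684 + 5*I*√5638) - 1*2130016 = (-42684 + 5*I*√5638) - 2130016 = -2172700 + 5*I*√5638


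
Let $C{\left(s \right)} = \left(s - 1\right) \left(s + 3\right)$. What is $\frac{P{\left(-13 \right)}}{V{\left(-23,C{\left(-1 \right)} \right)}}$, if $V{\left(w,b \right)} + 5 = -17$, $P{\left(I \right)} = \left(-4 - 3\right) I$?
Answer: $- \frac{91}{22} \approx -4.1364$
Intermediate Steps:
$P{\left(I \right)} = - 7 I$
$C{\left(s \right)} = \left(-1 + s\right) \left(3 + s\right)$
$V{\left(w,b \right)} = -22$ ($V{\left(w,b \right)} = -5 - 17 = -22$)
$\frac{P{\left(-13 \right)}}{V{\left(-23,C{\left(-1 \right)} \right)}} = \frac{\left(-7\right) \left(-13\right)}{-22} = 91 \left(- \frac{1}{22}\right) = - \frac{91}{22}$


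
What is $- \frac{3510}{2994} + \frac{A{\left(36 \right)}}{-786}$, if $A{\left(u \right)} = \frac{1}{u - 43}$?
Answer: $- \frac{3218171}{2745498} \approx -1.1722$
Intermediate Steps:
$A{\left(u \right)} = \frac{1}{-43 + u}$
$- \frac{3510}{2994} + \frac{A{\left(36 \right)}}{-786} = - \frac{3510}{2994} + \frac{1}{\left(-43 + 36\right) \left(-786\right)} = \left(-3510\right) \frac{1}{2994} + \frac{1}{-7} \left(- \frac{1}{786}\right) = - \frac{585}{499} - - \frac{1}{5502} = - \frac{585}{499} + \frac{1}{5502} = - \frac{3218171}{2745498}$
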